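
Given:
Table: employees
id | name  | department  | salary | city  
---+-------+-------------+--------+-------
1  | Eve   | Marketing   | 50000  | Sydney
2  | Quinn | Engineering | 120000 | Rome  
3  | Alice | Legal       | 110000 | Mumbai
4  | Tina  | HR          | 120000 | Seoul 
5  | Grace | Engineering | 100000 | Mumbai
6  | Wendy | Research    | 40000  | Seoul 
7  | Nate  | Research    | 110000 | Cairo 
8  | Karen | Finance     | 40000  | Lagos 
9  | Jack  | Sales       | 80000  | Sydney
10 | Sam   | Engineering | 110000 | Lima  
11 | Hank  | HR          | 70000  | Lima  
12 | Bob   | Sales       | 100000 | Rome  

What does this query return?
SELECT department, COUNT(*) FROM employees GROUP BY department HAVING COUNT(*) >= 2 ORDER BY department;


Groups with count >= 2:
  Engineering: 3 -> PASS
  HR: 2 -> PASS
  Research: 2 -> PASS
  Sales: 2 -> PASS
  Finance: 1 -> filtered out
  Legal: 1 -> filtered out
  Marketing: 1 -> filtered out


4 groups:
Engineering, 3
HR, 2
Research, 2
Sales, 2


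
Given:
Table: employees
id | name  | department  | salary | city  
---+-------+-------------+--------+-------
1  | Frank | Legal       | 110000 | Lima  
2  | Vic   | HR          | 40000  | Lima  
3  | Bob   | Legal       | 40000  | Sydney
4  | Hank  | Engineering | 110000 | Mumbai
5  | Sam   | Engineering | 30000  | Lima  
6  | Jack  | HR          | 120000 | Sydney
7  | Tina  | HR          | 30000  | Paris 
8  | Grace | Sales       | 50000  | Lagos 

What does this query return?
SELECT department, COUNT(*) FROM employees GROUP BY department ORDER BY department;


Assigning each row to its department group:
  Frank -> Legal
  Vic -> HR
  Bob -> Legal
  Hank -> Engineering
  Sam -> Engineering
  Jack -> HR
  Tina -> HR
  Grace -> Sales


4 groups:
Engineering, 2
HR, 3
Legal, 2
Sales, 1


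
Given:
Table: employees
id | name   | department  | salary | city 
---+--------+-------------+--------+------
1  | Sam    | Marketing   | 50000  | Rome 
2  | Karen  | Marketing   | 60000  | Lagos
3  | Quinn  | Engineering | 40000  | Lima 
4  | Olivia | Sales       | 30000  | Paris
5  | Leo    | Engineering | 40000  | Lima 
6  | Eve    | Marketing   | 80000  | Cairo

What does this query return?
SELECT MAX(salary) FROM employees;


Salaries: 50000, 60000, 40000, 30000, 40000, 80000
MAX = 80000

80000


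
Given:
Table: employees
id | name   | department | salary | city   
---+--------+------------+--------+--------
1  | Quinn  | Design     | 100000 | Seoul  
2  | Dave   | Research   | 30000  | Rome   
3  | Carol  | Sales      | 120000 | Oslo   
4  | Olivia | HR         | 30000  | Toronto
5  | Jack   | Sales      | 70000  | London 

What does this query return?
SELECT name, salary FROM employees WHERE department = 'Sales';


Filtering: department = 'Sales'
Matching rows: 2

2 rows:
Carol, 120000
Jack, 70000


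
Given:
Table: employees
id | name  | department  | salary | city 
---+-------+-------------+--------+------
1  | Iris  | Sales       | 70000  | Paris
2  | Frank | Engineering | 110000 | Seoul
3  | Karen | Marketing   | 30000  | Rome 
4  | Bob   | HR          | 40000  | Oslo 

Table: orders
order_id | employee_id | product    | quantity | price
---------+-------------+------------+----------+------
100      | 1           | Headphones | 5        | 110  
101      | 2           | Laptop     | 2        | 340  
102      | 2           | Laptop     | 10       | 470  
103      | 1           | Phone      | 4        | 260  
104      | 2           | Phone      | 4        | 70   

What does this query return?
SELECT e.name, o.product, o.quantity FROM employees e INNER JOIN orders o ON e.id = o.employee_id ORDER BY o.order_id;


Joining employees.id = orders.employee_id:
  employee Iris (id=1) -> order Headphones
  employee Frank (id=2) -> order Laptop
  employee Frank (id=2) -> order Laptop
  employee Iris (id=1) -> order Phone
  employee Frank (id=2) -> order Phone


5 rows:
Iris, Headphones, 5
Frank, Laptop, 2
Frank, Laptop, 10
Iris, Phone, 4
Frank, Phone, 4


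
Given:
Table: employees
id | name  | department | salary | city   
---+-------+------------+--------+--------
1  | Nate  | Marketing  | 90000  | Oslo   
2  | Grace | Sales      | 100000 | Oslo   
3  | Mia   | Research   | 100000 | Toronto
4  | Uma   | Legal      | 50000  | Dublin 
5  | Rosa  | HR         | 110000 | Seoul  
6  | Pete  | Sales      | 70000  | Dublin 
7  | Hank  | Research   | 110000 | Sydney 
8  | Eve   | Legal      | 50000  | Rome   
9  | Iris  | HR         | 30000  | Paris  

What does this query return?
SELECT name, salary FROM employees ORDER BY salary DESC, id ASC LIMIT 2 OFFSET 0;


Sort by salary DESC (id ASC tiebreak), then skip 0 and take 2
Rows 1 through 2

2 rows:
Rosa, 110000
Hank, 110000


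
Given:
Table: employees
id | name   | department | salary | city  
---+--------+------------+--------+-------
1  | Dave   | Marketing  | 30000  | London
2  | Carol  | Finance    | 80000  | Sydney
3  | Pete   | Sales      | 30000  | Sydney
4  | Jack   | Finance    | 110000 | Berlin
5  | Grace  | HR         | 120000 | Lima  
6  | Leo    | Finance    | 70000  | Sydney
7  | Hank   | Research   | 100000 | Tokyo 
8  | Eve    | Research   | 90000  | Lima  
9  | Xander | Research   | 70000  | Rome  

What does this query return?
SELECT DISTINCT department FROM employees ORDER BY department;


All 'department' values (row order): Marketing, Finance, Sales, Finance, HR, Finance, Research, Research, Research
Removing duplicates leaves 5 unique value(s).

5 values:
Finance
HR
Marketing
Research
Sales


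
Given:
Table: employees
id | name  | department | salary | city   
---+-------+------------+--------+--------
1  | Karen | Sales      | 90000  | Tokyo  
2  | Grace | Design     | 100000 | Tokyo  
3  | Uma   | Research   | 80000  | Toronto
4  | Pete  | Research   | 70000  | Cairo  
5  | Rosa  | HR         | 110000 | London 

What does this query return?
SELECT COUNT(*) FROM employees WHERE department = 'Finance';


Counting rows where department = 'Finance'


0


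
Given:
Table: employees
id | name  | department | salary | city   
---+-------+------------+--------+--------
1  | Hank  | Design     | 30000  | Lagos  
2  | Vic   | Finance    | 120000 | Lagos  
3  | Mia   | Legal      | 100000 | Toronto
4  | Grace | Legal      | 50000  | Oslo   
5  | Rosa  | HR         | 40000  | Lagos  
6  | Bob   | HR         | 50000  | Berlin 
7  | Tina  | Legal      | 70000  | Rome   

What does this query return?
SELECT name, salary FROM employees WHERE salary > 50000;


Filtering: salary > 50000
Matching: 3 rows

3 rows:
Vic, 120000
Mia, 100000
Tina, 70000


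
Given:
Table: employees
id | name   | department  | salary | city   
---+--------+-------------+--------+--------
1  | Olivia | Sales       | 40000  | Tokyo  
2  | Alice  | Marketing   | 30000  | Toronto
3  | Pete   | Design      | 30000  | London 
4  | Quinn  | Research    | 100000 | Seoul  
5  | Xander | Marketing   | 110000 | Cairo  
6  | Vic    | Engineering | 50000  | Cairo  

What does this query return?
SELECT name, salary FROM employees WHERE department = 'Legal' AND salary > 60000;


Filtering: department = 'Legal' AND salary > 60000
Matching: 0 rows

Empty result set (0 rows)


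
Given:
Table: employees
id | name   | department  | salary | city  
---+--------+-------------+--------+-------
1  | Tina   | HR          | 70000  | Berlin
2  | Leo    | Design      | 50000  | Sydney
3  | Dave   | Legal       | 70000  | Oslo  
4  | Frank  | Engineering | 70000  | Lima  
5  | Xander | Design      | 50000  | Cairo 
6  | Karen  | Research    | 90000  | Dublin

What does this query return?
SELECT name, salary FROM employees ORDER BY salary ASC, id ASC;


Sorting by salary ASC, then id ASC for ties

6 rows:
Leo, 50000
Xander, 50000
Tina, 70000
Dave, 70000
Frank, 70000
Karen, 90000


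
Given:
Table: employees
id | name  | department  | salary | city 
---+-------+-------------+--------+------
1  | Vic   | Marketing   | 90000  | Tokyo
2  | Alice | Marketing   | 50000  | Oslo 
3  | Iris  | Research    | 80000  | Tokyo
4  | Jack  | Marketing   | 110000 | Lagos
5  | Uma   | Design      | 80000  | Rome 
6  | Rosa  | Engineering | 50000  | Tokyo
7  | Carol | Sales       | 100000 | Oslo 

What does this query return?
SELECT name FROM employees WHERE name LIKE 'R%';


LIKE 'R%' matches names starting with 'R'
Matching: 1

1 rows:
Rosa


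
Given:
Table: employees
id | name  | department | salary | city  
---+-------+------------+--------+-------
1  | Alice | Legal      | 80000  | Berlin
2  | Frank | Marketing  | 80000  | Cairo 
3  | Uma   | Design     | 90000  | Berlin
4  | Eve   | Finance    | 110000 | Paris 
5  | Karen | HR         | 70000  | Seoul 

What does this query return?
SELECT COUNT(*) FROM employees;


COUNT(*) counts all rows

5


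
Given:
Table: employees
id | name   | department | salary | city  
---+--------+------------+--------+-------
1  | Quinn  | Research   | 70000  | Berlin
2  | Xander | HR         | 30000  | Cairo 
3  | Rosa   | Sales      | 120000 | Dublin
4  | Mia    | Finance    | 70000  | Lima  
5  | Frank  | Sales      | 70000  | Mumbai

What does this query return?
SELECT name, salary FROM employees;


Projecting columns: name, salary

5 rows:
Quinn, 70000
Xander, 30000
Rosa, 120000
Mia, 70000
Frank, 70000


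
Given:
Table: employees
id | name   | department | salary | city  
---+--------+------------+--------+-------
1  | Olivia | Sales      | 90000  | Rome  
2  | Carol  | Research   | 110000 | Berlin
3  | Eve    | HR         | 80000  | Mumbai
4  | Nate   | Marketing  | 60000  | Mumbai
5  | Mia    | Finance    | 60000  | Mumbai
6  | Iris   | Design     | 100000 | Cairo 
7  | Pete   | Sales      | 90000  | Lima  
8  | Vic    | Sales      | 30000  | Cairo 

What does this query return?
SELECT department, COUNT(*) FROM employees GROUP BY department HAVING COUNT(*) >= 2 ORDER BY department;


Groups with count >= 2:
  Sales: 3 -> PASS
  Design: 1 -> filtered out
  Finance: 1 -> filtered out
  HR: 1 -> filtered out
  Marketing: 1 -> filtered out
  Research: 1 -> filtered out


1 groups:
Sales, 3


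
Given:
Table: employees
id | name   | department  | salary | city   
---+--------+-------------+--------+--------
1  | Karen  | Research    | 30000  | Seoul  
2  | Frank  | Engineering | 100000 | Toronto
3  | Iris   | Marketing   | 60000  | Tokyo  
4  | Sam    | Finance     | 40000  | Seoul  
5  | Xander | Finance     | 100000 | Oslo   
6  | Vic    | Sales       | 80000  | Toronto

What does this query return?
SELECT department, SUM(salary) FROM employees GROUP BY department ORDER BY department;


Summing salary within each department:
  Engineering: 100000 = 100000
  Finance: 40000 + 100000 = 140000
  Marketing: 60000 = 60000
  Research: 30000 = 30000
  Sales: 80000 = 80000


5 groups:
Engineering, 100000
Finance, 140000
Marketing, 60000
Research, 30000
Sales, 80000


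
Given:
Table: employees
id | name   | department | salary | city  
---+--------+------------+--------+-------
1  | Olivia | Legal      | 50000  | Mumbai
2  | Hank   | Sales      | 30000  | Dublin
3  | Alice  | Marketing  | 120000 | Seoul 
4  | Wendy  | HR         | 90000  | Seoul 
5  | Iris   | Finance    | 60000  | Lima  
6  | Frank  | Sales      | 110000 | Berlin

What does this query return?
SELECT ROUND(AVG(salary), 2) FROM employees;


SUM(salary) = 460000
COUNT = 6
ROUND(AVG, 2) = ROUND(460000 / 6, 2) = 76666.67

76666.67


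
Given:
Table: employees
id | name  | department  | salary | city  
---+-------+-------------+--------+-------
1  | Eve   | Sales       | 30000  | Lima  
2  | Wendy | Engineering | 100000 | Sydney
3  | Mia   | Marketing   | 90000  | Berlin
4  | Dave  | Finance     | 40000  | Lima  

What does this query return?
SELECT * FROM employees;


SELECT * returns all 4 rows with all columns

4 rows:
1, Eve, Sales, 30000, Lima
2, Wendy, Engineering, 100000, Sydney
3, Mia, Marketing, 90000, Berlin
4, Dave, Finance, 40000, Lima


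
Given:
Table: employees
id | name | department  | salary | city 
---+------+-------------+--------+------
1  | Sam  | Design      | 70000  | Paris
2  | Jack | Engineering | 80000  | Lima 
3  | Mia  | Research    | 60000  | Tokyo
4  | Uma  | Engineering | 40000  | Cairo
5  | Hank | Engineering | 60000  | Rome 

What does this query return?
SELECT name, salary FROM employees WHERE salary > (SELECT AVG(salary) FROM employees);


Subquery: AVG(salary) = 62000.0
Filtering: salary > 62000.0
  Sam (70000) -> MATCH
  Jack (80000) -> MATCH


2 rows:
Sam, 70000
Jack, 80000


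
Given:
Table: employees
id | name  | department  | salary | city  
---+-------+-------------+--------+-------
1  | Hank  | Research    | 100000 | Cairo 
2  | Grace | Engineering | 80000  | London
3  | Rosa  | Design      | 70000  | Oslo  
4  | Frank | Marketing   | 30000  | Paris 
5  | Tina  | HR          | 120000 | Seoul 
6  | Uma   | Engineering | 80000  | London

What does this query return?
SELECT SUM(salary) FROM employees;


SUM(salary) = 100000 + 80000 + 70000 + 30000 + 120000 + 80000 = 480000

480000


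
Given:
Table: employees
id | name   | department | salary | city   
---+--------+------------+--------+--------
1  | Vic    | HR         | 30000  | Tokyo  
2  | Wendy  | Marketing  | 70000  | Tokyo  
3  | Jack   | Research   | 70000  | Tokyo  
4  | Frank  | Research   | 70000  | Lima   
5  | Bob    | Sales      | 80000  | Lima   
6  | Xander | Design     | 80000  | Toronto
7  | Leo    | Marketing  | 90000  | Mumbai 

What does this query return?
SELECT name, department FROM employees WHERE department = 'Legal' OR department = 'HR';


Filtering: department = 'Legal' OR 'HR'
Matching: 1 rows

1 rows:
Vic, HR


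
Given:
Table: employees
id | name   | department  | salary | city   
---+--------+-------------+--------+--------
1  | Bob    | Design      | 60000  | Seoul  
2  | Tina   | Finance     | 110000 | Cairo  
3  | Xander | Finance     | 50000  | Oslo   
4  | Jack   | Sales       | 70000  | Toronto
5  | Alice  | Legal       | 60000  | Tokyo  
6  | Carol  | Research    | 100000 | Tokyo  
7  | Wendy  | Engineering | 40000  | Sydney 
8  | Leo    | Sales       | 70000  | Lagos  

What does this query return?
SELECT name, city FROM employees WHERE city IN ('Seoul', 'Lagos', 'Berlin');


Filtering: city IN ('Seoul', 'Lagos', 'Berlin')
Matching: 2 rows

2 rows:
Bob, Seoul
Leo, Lagos


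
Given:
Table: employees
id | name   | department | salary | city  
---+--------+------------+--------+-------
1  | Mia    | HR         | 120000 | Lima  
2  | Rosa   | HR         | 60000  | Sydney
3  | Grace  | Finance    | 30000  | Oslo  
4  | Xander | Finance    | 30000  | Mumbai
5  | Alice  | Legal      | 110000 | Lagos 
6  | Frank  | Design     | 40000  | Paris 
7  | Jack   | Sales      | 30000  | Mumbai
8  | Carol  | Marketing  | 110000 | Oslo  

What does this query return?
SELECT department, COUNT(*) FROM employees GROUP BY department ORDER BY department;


Assigning each row to its department group:
  Mia -> HR
  Rosa -> HR
  Grace -> Finance
  Xander -> Finance
  Alice -> Legal
  Frank -> Design
  Jack -> Sales
  Carol -> Marketing


6 groups:
Design, 1
Finance, 2
HR, 2
Legal, 1
Marketing, 1
Sales, 1


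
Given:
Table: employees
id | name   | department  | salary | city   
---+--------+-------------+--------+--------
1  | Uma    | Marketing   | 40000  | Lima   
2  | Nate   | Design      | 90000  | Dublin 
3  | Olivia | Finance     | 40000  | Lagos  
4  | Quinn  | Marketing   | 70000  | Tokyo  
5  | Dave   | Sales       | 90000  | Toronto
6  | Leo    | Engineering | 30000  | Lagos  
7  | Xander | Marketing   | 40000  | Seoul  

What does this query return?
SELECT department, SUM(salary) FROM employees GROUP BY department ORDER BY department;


Summing salary within each department:
  Design: 90000 = 90000
  Engineering: 30000 = 30000
  Finance: 40000 = 40000
  Marketing: 40000 + 70000 + 40000 = 150000
  Sales: 90000 = 90000


5 groups:
Design, 90000
Engineering, 30000
Finance, 40000
Marketing, 150000
Sales, 90000


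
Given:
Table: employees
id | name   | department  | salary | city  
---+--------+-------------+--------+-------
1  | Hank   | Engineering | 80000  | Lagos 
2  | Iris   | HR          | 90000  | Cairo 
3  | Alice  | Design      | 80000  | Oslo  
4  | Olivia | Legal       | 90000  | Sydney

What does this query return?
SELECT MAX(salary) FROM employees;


Salaries: 80000, 90000, 80000, 90000
MAX = 90000

90000


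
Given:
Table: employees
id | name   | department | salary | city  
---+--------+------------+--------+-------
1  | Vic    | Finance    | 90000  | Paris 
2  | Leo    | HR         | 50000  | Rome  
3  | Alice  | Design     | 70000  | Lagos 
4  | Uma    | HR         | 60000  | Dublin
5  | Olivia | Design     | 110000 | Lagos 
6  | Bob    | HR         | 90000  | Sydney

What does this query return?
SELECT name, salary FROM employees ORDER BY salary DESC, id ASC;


Sorting by salary DESC, then id ASC for ties

6 rows:
Olivia, 110000
Vic, 90000
Bob, 90000
Alice, 70000
Uma, 60000
Leo, 50000


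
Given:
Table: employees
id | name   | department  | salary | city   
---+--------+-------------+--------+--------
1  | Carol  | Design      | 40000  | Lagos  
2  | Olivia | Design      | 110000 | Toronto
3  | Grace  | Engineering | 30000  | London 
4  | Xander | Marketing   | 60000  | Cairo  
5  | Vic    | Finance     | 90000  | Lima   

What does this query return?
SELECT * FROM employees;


SELECT * returns all 5 rows with all columns

5 rows:
1, Carol, Design, 40000, Lagos
2, Olivia, Design, 110000, Toronto
3, Grace, Engineering, 30000, London
4, Xander, Marketing, 60000, Cairo
5, Vic, Finance, 90000, Lima


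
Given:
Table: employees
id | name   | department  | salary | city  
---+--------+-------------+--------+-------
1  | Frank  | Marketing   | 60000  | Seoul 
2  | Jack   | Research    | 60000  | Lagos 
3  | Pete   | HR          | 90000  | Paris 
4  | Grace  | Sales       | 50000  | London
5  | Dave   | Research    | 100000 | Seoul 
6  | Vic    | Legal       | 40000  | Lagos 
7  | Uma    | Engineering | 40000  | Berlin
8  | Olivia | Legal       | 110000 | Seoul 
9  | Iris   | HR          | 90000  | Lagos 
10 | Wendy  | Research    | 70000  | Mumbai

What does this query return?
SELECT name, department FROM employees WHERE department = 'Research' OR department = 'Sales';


Filtering: department = 'Research' OR 'Sales'
Matching: 4 rows

4 rows:
Jack, Research
Grace, Sales
Dave, Research
Wendy, Research


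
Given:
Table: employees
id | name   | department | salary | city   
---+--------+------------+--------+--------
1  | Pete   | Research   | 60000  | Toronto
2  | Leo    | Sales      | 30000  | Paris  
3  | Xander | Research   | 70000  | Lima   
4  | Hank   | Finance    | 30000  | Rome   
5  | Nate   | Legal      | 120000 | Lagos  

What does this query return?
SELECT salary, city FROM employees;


Projecting columns: salary, city

5 rows:
60000, Toronto
30000, Paris
70000, Lima
30000, Rome
120000, Lagos


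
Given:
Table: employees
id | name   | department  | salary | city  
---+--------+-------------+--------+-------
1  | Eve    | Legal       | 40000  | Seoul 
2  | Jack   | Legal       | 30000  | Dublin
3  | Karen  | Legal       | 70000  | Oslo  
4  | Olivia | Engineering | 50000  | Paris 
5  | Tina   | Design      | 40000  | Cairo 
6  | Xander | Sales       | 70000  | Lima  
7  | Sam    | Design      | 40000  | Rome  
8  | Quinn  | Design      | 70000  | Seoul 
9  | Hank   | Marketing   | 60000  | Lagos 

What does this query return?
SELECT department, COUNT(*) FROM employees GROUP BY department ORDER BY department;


Assigning each row to its department group:
  Eve -> Legal
  Jack -> Legal
  Karen -> Legal
  Olivia -> Engineering
  Tina -> Design
  Xander -> Sales
  Sam -> Design
  Quinn -> Design
  Hank -> Marketing


5 groups:
Design, 3
Engineering, 1
Legal, 3
Marketing, 1
Sales, 1


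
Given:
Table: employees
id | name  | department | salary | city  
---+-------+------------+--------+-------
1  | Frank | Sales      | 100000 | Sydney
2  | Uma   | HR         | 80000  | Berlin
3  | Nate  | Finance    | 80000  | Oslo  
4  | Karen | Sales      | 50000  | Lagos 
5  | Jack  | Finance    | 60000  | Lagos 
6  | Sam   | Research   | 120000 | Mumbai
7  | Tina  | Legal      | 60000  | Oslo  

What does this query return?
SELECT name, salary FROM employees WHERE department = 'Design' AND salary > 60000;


Filtering: department = 'Design' AND salary > 60000
Matching: 0 rows

Empty result set (0 rows)


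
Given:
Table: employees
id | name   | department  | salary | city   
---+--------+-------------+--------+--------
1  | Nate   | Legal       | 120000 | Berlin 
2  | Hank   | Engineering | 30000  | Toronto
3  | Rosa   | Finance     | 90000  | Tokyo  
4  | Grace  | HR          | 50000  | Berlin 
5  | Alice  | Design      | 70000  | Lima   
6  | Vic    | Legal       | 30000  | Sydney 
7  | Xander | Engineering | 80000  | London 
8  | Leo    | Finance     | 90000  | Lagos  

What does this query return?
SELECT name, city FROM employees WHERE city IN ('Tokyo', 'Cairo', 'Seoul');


Filtering: city IN ('Tokyo', 'Cairo', 'Seoul')
Matching: 1 rows

1 rows:
Rosa, Tokyo


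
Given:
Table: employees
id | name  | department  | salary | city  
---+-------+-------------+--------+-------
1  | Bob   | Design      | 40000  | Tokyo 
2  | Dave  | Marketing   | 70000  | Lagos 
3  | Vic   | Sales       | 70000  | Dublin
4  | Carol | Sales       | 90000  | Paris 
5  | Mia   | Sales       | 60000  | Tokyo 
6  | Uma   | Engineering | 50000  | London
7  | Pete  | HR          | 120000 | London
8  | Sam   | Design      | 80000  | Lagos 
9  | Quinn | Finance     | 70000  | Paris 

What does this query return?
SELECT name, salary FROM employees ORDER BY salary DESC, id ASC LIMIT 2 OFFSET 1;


Sort by salary DESC (id ASC tiebreak), then skip 1 and take 2
Rows 2 through 3

2 rows:
Carol, 90000
Sam, 80000


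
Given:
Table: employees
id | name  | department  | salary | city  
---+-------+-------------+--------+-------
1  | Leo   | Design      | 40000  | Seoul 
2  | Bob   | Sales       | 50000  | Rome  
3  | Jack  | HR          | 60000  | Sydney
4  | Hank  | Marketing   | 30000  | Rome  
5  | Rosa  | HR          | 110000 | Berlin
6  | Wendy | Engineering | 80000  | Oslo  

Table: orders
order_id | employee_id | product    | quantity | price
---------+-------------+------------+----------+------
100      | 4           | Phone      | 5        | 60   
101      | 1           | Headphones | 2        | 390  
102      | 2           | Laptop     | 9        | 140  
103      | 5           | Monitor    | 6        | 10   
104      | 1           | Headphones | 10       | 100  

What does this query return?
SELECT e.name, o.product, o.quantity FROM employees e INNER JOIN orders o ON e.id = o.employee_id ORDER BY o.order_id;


Joining employees.id = orders.employee_id:
  employee Hank (id=4) -> order Phone
  employee Leo (id=1) -> order Headphones
  employee Bob (id=2) -> order Laptop
  employee Rosa (id=5) -> order Monitor
  employee Leo (id=1) -> order Headphones


5 rows:
Hank, Phone, 5
Leo, Headphones, 2
Bob, Laptop, 9
Rosa, Monitor, 6
Leo, Headphones, 10


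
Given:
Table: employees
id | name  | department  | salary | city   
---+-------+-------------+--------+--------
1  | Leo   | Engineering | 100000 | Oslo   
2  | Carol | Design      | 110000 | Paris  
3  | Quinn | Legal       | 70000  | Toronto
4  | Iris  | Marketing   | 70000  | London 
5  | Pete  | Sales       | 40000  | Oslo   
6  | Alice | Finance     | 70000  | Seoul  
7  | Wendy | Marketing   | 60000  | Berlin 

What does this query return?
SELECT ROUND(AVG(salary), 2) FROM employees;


SUM(salary) = 520000
COUNT = 7
ROUND(AVG, 2) = ROUND(520000 / 7, 2) = 74285.71

74285.71


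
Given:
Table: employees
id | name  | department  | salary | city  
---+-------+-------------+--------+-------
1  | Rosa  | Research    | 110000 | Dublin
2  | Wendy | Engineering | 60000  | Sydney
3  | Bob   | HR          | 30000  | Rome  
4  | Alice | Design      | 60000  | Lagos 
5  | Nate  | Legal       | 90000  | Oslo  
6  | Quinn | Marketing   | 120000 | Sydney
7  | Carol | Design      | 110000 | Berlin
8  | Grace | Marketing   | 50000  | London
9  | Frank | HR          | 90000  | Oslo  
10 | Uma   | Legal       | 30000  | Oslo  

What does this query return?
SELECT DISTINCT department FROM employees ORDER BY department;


All 'department' values (row order): Research, Engineering, HR, Design, Legal, Marketing, Design, Marketing, HR, Legal
Removing duplicates leaves 6 unique value(s).

6 values:
Design
Engineering
HR
Legal
Marketing
Research


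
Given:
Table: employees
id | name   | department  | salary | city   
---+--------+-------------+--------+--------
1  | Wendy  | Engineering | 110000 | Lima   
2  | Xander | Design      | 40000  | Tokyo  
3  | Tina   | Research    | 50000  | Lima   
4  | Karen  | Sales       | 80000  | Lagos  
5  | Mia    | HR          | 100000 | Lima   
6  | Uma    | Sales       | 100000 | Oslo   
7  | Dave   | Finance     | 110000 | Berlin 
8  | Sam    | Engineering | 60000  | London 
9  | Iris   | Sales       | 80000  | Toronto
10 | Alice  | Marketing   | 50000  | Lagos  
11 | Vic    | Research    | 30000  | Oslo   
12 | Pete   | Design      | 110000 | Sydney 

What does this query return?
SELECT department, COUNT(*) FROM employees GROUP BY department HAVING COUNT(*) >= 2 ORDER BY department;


Groups with count >= 2:
  Design: 2 -> PASS
  Engineering: 2 -> PASS
  Research: 2 -> PASS
  Sales: 3 -> PASS
  Finance: 1 -> filtered out
  HR: 1 -> filtered out
  Marketing: 1 -> filtered out


4 groups:
Design, 2
Engineering, 2
Research, 2
Sales, 3


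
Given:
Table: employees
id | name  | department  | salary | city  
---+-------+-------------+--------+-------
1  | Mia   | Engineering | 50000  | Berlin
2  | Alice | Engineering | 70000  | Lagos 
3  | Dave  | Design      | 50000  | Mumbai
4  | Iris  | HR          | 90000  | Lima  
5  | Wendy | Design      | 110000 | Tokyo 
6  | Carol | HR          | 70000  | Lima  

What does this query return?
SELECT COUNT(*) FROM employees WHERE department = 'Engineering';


Counting rows where department = 'Engineering'
  Mia -> MATCH
  Alice -> MATCH


2


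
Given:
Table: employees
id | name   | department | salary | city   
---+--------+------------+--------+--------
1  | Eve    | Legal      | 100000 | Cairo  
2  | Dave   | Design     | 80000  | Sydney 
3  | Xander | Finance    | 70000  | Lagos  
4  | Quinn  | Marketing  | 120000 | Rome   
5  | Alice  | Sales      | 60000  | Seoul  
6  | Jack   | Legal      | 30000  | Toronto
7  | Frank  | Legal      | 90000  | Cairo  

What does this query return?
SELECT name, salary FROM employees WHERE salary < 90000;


Filtering: salary < 90000
Matching: 4 rows

4 rows:
Dave, 80000
Xander, 70000
Alice, 60000
Jack, 30000


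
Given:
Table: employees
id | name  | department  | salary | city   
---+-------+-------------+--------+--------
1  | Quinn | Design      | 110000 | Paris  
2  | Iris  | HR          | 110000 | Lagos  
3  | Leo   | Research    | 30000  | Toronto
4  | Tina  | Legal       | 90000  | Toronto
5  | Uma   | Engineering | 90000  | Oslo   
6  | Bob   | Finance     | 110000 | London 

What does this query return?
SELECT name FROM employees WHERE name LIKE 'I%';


LIKE 'I%' matches names starting with 'I'
Matching: 1

1 rows:
Iris


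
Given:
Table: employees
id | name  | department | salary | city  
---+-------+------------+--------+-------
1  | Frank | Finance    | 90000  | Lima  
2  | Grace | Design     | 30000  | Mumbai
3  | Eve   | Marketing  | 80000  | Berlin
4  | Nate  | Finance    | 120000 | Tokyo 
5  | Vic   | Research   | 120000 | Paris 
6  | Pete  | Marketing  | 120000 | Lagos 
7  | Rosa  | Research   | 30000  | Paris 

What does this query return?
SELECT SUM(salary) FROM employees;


SUM(salary) = 90000 + 30000 + 80000 + 120000 + 120000 + 120000 + 30000 = 590000

590000


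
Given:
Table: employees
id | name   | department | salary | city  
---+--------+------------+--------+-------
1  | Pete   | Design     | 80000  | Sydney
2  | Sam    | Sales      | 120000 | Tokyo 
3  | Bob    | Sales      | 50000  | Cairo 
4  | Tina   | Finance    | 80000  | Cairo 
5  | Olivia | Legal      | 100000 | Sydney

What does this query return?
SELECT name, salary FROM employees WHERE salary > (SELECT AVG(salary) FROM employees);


Subquery: AVG(salary) = 86000.0
Filtering: salary > 86000.0
  Sam (120000) -> MATCH
  Olivia (100000) -> MATCH


2 rows:
Sam, 120000
Olivia, 100000


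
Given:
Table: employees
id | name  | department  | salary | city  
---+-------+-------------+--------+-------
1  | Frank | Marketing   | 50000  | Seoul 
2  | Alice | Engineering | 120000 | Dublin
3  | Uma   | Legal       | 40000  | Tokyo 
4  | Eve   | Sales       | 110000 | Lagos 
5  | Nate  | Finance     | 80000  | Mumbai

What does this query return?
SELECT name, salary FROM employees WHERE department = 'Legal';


Filtering: department = 'Legal'
Matching rows: 1

1 rows:
Uma, 40000


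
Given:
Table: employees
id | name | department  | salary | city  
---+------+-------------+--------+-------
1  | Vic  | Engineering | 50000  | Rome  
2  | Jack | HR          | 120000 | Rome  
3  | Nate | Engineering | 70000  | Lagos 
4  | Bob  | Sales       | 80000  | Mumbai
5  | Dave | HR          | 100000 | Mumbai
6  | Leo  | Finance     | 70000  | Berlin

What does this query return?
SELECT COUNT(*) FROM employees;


COUNT(*) counts all rows

6


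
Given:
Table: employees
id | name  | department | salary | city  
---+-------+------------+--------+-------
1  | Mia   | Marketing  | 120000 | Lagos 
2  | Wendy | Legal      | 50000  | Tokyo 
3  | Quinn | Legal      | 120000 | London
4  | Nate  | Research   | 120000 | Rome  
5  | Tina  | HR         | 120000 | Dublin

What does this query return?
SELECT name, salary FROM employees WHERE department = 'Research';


Filtering: department = 'Research'
Matching rows: 1

1 rows:
Nate, 120000


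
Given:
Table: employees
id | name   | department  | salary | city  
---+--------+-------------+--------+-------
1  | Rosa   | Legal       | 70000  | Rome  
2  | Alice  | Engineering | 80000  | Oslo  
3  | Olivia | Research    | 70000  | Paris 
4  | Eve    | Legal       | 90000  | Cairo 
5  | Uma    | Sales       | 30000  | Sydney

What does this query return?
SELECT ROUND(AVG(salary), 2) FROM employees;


SUM(salary) = 340000
COUNT = 5
ROUND(AVG, 2) = ROUND(340000 / 5, 2) = 68000.0

68000.0


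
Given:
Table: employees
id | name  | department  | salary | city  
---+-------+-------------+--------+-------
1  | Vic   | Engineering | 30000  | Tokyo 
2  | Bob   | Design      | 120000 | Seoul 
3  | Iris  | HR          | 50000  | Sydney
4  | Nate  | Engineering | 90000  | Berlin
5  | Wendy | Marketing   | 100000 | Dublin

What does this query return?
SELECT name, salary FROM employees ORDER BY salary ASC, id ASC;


Sorting by salary ASC, then id ASC for ties

5 rows:
Vic, 30000
Iris, 50000
Nate, 90000
Wendy, 100000
Bob, 120000


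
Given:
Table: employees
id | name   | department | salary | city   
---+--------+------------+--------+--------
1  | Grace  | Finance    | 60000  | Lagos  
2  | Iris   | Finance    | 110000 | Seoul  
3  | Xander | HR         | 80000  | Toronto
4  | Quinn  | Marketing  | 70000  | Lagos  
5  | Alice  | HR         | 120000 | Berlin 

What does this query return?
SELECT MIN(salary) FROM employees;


Salaries: 60000, 110000, 80000, 70000, 120000
MIN = 60000

60000


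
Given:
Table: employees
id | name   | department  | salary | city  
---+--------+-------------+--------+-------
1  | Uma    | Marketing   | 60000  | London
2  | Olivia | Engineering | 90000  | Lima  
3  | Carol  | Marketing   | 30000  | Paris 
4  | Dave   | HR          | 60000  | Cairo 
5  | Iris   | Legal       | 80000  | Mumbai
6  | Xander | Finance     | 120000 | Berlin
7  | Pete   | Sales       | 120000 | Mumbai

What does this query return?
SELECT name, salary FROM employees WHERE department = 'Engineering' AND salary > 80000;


Filtering: department = 'Engineering' AND salary > 80000
Matching: 1 rows

1 rows:
Olivia, 90000


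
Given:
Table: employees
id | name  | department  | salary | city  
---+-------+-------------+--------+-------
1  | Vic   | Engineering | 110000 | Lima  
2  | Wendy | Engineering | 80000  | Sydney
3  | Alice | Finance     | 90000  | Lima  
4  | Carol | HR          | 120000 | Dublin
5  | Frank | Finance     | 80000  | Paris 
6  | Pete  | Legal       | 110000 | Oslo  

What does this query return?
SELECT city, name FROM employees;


Projecting columns: city, name

6 rows:
Lima, Vic
Sydney, Wendy
Lima, Alice
Dublin, Carol
Paris, Frank
Oslo, Pete


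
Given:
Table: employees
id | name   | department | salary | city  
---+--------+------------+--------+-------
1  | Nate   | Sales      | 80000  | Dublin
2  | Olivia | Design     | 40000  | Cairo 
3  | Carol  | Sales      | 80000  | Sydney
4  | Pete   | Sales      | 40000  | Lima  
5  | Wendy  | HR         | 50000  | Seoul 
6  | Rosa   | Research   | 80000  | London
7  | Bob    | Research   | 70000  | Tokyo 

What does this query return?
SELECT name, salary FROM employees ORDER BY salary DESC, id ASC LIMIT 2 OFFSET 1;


Sort by salary DESC (id ASC tiebreak), then skip 1 and take 2
Rows 2 through 3

2 rows:
Carol, 80000
Rosa, 80000


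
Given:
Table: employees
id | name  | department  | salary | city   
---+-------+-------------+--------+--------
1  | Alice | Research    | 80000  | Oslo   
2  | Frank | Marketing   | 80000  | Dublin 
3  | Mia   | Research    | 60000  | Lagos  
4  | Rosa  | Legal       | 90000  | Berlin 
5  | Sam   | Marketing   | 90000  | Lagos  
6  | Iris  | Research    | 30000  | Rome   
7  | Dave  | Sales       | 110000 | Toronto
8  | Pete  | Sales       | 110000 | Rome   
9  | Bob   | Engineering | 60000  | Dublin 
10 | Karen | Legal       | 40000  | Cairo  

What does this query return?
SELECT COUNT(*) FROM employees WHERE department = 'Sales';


Counting rows where department = 'Sales'
  Dave -> MATCH
  Pete -> MATCH


2


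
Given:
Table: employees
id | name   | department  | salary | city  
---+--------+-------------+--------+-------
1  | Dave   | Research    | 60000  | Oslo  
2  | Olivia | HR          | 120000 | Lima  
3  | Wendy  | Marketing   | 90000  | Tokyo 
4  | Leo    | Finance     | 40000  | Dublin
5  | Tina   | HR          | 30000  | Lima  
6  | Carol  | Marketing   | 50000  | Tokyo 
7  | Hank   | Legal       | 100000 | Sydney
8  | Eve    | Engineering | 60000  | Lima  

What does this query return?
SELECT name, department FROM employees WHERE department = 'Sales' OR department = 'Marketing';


Filtering: department = 'Sales' OR 'Marketing'
Matching: 2 rows

2 rows:
Wendy, Marketing
Carol, Marketing


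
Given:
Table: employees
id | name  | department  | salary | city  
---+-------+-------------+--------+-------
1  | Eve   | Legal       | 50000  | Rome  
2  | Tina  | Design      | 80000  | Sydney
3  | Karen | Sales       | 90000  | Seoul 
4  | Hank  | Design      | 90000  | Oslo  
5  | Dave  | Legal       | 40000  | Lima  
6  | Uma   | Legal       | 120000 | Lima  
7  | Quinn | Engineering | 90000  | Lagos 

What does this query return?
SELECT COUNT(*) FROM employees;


COUNT(*) counts all rows

7


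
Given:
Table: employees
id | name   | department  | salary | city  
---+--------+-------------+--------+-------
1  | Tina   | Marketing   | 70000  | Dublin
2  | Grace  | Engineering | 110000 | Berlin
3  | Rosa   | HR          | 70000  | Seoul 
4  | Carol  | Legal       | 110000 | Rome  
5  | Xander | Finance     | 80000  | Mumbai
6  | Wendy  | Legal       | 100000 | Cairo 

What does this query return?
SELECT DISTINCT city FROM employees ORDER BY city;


All 'city' values (row order): Dublin, Berlin, Seoul, Rome, Mumbai, Cairo
Removing duplicates leaves 6 unique value(s).

6 values:
Berlin
Cairo
Dublin
Mumbai
Rome
Seoul


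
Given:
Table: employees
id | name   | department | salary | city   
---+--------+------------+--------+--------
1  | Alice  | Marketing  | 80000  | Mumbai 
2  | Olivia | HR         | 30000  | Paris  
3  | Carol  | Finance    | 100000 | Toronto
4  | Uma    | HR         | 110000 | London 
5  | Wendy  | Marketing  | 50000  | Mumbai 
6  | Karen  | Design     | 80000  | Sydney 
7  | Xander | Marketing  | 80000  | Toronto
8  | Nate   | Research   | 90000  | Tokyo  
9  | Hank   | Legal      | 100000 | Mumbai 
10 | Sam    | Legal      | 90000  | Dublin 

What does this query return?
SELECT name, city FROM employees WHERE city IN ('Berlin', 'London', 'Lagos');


Filtering: city IN ('Berlin', 'London', 'Lagos')
Matching: 1 rows

1 rows:
Uma, London


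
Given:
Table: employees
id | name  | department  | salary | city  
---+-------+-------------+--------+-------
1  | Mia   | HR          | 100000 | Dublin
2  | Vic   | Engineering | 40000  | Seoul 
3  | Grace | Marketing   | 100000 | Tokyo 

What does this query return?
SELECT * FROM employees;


SELECT * returns all 3 rows with all columns

3 rows:
1, Mia, HR, 100000, Dublin
2, Vic, Engineering, 40000, Seoul
3, Grace, Marketing, 100000, Tokyo


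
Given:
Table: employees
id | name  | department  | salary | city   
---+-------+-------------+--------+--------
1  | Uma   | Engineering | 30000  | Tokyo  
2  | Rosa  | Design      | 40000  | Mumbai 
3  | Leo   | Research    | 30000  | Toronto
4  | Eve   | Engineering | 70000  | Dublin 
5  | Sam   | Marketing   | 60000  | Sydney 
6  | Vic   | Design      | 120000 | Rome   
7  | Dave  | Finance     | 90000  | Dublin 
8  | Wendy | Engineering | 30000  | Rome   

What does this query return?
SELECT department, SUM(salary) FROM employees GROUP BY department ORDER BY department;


Summing salary within each department:
  Design: 40000 + 120000 = 160000
  Engineering: 30000 + 70000 + 30000 = 130000
  Finance: 90000 = 90000
  Marketing: 60000 = 60000
  Research: 30000 = 30000


5 groups:
Design, 160000
Engineering, 130000
Finance, 90000
Marketing, 60000
Research, 30000


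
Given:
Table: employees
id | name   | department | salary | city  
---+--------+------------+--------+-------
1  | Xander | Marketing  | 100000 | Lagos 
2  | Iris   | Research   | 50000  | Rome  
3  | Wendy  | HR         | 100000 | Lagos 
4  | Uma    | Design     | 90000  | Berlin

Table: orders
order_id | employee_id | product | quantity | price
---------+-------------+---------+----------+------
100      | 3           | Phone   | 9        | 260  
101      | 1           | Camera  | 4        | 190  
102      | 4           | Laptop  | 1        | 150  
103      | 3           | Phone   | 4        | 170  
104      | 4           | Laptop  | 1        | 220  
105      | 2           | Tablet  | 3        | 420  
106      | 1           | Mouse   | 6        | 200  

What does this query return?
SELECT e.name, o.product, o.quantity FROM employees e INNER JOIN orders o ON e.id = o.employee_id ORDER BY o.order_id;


Joining employees.id = orders.employee_id:
  employee Wendy (id=3) -> order Phone
  employee Xander (id=1) -> order Camera
  employee Uma (id=4) -> order Laptop
  employee Wendy (id=3) -> order Phone
  employee Uma (id=4) -> order Laptop
  employee Iris (id=2) -> order Tablet
  employee Xander (id=1) -> order Mouse


7 rows:
Wendy, Phone, 9
Xander, Camera, 4
Uma, Laptop, 1
Wendy, Phone, 4
Uma, Laptop, 1
Iris, Tablet, 3
Xander, Mouse, 6


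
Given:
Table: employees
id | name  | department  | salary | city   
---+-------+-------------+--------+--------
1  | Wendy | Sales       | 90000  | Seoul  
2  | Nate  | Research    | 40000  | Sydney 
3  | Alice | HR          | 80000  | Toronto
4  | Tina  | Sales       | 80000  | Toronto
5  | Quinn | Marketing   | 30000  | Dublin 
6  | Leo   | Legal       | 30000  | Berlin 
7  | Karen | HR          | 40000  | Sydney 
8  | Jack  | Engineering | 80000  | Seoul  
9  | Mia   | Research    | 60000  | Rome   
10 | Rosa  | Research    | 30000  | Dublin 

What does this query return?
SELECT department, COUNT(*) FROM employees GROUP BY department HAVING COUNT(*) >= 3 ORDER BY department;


Groups with count >= 3:
  Research: 3 -> PASS
  Engineering: 1 -> filtered out
  HR: 2 -> filtered out
  Legal: 1 -> filtered out
  Marketing: 1 -> filtered out
  Sales: 2 -> filtered out


1 groups:
Research, 3
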